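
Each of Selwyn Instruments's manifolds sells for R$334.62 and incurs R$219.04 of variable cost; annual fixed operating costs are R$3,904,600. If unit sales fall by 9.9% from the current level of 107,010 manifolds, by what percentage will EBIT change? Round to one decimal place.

Total contribution margin = 107,010 × R$115.58 = R$12,368,215.80.
Operating income = contribution − fixed costs = R$12,368,215.80 − R$3,904,600 = R$8,463,615.80.
Degree of operating leverage = R$12,368,215.80 / R$8,463,615.80 = 1.4613.
%ΔEBIT = DOL × %ΔSales = 1.4613 × -9.9% = -14.5%.

-14.5%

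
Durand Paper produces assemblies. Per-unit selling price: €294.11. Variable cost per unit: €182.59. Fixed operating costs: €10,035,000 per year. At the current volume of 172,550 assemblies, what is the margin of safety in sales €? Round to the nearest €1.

Each unit contributes €294.11 − €182.59 = €111.52. Break-even units = €10,035,000 ÷ €111.52 = 89,983.86; break-even revenue = 89,983.86 × €294.11 = €26,465,152.89.
Current sales = 172,550 × €294.11 = €50,748,680.50.
Margin of safety = €50,748,680.50 − €26,465,152.89 = €24,283,528.

€24,283,528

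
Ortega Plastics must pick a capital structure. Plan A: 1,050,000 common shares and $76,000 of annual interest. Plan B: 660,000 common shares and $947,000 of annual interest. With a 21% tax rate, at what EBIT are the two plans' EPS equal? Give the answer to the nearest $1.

Set EPS_A = EPS_B: (EBIT − $76,000)(1 − 0.21) ÷ 1,050,000 = (EBIT − $947,000)(1 − 0.21) ÷ 660,000.
Cancelling (1 − t) and cross-multiplying: 660,000·(EBIT − 76,000) = 1,050,000·(EBIT − 947,000).
EBIT × (1,050,000 − 660,000) = 947,000 × 1,050,000 − 76,000 × 660,000 = 944,190,000,000, so EBIT = 944,190,000,000 ÷ 390,000 = 2,421,000.00.

$2,421,000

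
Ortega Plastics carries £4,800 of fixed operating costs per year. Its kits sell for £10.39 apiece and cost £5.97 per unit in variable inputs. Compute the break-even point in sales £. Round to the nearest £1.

Contribution margin per unit = £10.39 − £5.97 = £4.42, a CM ratio of £4.42 ÷ £10.39 = 0.4254.
Break-even revenue = fixed costs × price ÷ CM = £4,800 × £10.39 ÷ £4.42 = £11,283.

£11,283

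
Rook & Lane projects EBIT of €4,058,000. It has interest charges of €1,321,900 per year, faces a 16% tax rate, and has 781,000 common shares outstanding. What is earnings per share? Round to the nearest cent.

€2.94

Pre-tax income = €4,058,000 − €1,321,900.00 = €2,736,100.00.
After tax at 16%: net income = €2,736,100.00 × 0.84 = €2,298,324.00.
Per share: €2,298,324.00 / 781,000 shares = €2.94.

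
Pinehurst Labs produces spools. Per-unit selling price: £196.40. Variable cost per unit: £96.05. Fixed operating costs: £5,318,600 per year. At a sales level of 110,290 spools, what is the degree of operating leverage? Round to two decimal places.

At 110,290 units, contribution = 110,290 × £100.35 = £11,067,601.50.
Operating income = contribution − fixed costs = £11,067,601.50 − £5,318,600 = £5,749,001.50.
DOL = contribution ÷ EBIT = £11,067,601.50 ÷ £5,749,001.50 = 1.9251.

1.93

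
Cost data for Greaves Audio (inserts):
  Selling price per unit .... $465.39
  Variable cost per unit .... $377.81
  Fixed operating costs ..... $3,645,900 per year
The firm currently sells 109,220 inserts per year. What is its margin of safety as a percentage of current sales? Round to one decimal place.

Unit CM = price − variable cost = $465.39 − $377.81 = $87.58. Break-even units = $3,645,900 ÷ $87.58 = 41,629.37; break-even revenue = 41,629.37 × $465.39 = $19,373,891.31.
Actual sales revenue = 109,220 × $465.39 = $50,829,895.80.
Margin of safety = ($50,829,895.80 − $19,373,891.31) ÷ $50,829,895.80 = 61.9%.

61.9%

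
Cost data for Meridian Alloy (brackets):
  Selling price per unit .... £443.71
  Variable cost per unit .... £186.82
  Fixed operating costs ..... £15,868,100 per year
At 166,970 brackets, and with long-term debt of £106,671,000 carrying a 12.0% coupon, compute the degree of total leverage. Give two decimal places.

Contribution at this volume is 166,970 × £256.89 = £42,892,923.30.
Operating income = contribution − fixed costs = £42,892,923.30 − £15,868,100 = £27,024,823.30. Interest = £12,800,520.00.
DOL = £42,892,923.30 ÷ £27,024,823.30 = 1.5872; DFL = £27,024,823.30 ÷ £14,224,303.30 = 1.8999.
Combined leverage = 1.5872 × 1.8999 = 3.0155.

3.02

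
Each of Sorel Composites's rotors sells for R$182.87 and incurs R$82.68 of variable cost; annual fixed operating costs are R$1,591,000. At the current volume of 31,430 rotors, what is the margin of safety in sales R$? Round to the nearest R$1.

Each unit contributes R$182.87 − R$82.68 = R$100.19. Break-even units = R$1,591,000 ÷ R$100.19 = 15,879.83; break-even revenue = 15,879.83 × R$182.87 = R$2,903,944.21.
Actual sales revenue = 31,430 × R$182.87 = R$5,747,604.10.
Margin of safety = R$5,747,604.10 − R$2,903,944.21 = R$2,843,660.

R$2,843,660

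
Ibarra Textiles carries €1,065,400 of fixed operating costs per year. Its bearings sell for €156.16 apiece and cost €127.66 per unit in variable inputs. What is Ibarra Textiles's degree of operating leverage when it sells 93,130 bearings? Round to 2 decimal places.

At 93,130 units, contribution = 93,130 × €28.50 = €2,654,205.00.
EBIT = €2,654,205.00 − €1,065,400 = €1,588,805.00.
So DOL = total CM / EBIT = €2,654,205.00 / €1,588,805.00 = 1.6706.

1.67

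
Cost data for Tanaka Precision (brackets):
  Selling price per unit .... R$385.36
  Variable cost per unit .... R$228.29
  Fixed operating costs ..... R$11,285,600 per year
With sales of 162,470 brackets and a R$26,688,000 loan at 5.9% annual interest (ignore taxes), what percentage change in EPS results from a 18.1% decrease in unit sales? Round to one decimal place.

Contribution at this volume is 162,470 × R$157.07 = R$25,519,162.90.
EBIT = R$25,519,162.90 − R$11,285,600 = R$14,233,562.90.
Interest = R$1,574,592.00, so EBIT − I = R$12,658,970.90.
DCL = total CM / (EBIT − I) = R$25,519,162.90 / R$12,658,970.90 = 2.0159.
%ΔEPS = DCL × %ΔSales = 2.0159 × -18.1% = -36.5%.

-36.5%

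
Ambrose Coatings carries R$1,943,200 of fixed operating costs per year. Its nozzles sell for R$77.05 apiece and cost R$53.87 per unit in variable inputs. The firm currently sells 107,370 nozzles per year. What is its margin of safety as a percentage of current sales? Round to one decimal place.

Each unit contributes R$77.05 − R$53.87 = R$23.18. Break-even units = R$1,943,200 ÷ R$23.18 = 83,830.89; break-even revenue = 83,830.89 × R$77.05 = R$6,459,169.97.
Current sales = 107,370 × R$77.05 = R$8,272,858.50.
Margin of safety = (R$8,272,858.50 − R$6,459,169.97) ÷ R$8,272,858.50 = 21.9%.

21.9%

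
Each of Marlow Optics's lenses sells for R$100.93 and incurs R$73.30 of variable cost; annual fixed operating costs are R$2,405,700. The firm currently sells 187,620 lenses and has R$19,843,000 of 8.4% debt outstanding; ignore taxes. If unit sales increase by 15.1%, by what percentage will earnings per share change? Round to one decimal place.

+70.4%

At 187,620 units, contribution = 187,620 × R$27.63 = R$5,183,940.60.
Operating income = contribution − fixed costs = R$5,183,940.60 − R$2,405,700 = R$2,778,240.60.
Interest = R$1,666,812.00, so EBIT − I = R$1,111,428.60.
Degree of combined leverage = contribution ÷ (EBIT − I) = R$5,183,940.60 ÷ R$1,111,428.60 = 4.6642.
EPS therefore changes by 4.6642 × (+15.1%) = +70.4%.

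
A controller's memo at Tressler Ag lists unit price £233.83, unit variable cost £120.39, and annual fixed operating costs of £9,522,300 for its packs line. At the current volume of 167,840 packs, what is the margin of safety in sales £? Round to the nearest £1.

£19,618,035

Unit CM = price − variable cost = £233.83 − £120.39 = £113.44. Break-even units = £9,522,300 ÷ £113.44 = 83,941.29; break-even revenue = 83,941.29 × £233.83 = £19,627,991.97.
Current sales = 167,840 × £233.83 = £39,246,027.20.
Margin of safety = £39,246,027.20 − £19,627,991.97 = £19,618,035.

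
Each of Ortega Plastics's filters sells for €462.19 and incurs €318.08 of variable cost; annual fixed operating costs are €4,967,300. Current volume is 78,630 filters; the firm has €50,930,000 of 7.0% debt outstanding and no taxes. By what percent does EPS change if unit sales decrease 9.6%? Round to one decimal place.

Contribution at this volume is 78,630 × €144.11 = €11,331,369.30.
EBIT = €11,331,369.30 − €4,967,300 = €6,364,069.30.
Interest = €3,565,100.00, so EBIT − I = €2,798,969.30.
DCL = total CM / (EBIT − I) = €11,331,369.30 / €2,798,969.30 = 4.0484.
%ΔEPS = DCL × %ΔSales = 4.0484 × -9.6% = -38.9%.

-38.9%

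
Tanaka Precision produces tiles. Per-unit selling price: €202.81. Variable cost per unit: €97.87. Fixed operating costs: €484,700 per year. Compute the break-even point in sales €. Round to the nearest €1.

Contribution margin per unit = €202.81 − €97.87 = €104.94, a CM ratio of €104.94 ÷ €202.81 = 0.5174.
Break-even sales = FC ÷ CM ratio = €484,700 × €202.81 / €104.94 = €936,745.

€936,745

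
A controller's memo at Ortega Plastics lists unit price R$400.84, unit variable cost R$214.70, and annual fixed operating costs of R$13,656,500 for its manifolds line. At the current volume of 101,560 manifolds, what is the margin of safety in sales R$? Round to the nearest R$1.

R$11,300,954

Unit CM = price − variable cost = R$400.84 − R$214.70 = R$186.14. Break-even units = R$13,656,500 ÷ R$186.14 = 73,366.82; break-even revenue = 73,366.82 × R$400.84 = R$29,408,356.40.
Actual sales revenue = 101,560 × R$400.84 = R$40,709,310.40.
Margin of safety = R$40,709,310.40 − R$29,408,356.40 = R$11,300,954.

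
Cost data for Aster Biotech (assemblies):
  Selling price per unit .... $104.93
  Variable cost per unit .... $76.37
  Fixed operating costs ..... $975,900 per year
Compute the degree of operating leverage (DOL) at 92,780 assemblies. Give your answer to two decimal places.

Total contribution margin = 92,780 × $28.56 = $2,649,796.80.
Subtracting fixed costs: EBIT = $2,649,796.80 − $975,900 = $1,673,896.80.
DOL = contribution ÷ EBIT = $2,649,796.80 ÷ $1,673,896.80 = 1.5830.

1.58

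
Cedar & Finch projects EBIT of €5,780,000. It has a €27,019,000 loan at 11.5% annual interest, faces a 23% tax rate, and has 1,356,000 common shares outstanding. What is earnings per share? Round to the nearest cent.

€1.52

Interest = €3,107,185.00, so EBT = €5,780,000 − €3,107,185.00 = €2,672,815.00.
Net income = €2,672,815.00 × (1 − 0.23) = €2,058,067.55.
EPS = €2,058,067.55 ÷ 1,356,000 = €1.52.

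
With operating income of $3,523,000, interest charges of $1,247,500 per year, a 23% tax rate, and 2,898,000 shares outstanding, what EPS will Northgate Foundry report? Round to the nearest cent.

$0.60

Pre-tax income = $3,523,000 − $1,247,500.00 = $2,275,500.00.
Net income = $2,275,500.00 × (1 − 0.23) = $1,752,135.00.
EPS = $1,752,135.00 ÷ 2,898,000 = $0.60.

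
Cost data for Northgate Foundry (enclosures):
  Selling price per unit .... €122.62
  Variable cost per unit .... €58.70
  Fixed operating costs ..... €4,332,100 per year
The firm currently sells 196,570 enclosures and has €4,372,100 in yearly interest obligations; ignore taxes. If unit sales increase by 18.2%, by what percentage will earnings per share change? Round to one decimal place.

+59.2%

Contribution at this volume is 196,570 × €63.92 = €12,564,754.40.
Subtracting fixed costs: EBIT = €12,564,754.40 − €4,332,100 = €8,232,654.40.
Interest = €4,372,100.00, so EBIT − I = €3,860,554.40.
DCL = total CM / (EBIT − I) = €12,564,754.40 / €3,860,554.40 = 3.2547.
%ΔEPS = DCL × %ΔSales = 3.2547 × +18.2% = +59.2%.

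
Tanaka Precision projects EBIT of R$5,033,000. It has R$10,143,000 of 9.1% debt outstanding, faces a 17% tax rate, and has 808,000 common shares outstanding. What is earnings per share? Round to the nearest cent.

R$4.22

Pre-tax income = R$5,033,000 − R$923,013.00 = R$4,109,987.00.
After tax at 17%: net income = R$4,109,987.00 × 0.83 = R$3,411,289.21.
Per share: R$3,411,289.21 / 808,000 shares = R$4.22.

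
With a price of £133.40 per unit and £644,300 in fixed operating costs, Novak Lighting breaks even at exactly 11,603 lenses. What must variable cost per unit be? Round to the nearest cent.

£77.87

At break-even, FC = Q × (P − VC), so P − VC = £644,300 ÷ 11,603 = £55.5287.
Hence VC = price − CM = £133.40 − £55.5287 = £77.87.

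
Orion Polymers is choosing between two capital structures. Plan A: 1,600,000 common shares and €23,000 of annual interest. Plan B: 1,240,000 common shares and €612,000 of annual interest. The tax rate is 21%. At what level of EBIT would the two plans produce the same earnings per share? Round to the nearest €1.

€2,640,778

Set EPS_A = EPS_B: (EBIT − €23,000)(1 − 0.21) ÷ 1,600,000 = (EBIT − €612,000)(1 − 0.21) ÷ 1,240,000.
Cancelling (1 − t) and cross-multiplying: 1,240,000·(EBIT − 23,000) = 1,600,000·(EBIT − 612,000).
Solving, EBIT = (612,000·1,600,000 − 23,000·1,240,000) / (1,600,000 − 1,240,000) = 950,680,000,000 / 360,000 = 2,640,777.78.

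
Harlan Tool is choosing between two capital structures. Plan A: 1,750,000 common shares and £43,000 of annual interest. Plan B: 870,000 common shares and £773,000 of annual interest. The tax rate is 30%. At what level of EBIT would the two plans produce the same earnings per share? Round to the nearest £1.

£1,494,705

Set EPS_A = EPS_B: (EBIT − £43,000)(1 − 0.30) ÷ 1,750,000 = (EBIT − £773,000)(1 − 0.30) ÷ 870,000.
Cancelling (1 − t) and cross-multiplying: 870,000·(EBIT − 43,000) = 1,750,000·(EBIT − 773,000).
EBIT × (1,750,000 − 870,000) = 773,000 × 1,750,000 − 43,000 × 870,000 = 1,315,340,000,000, so EBIT = 1,315,340,000,000 ÷ 880,000 = 1,494,704.55.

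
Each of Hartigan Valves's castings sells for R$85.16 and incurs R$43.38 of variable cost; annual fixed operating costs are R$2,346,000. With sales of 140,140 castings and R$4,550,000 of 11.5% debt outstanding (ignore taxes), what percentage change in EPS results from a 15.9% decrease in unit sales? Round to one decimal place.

Total contribution margin = 140,140 × R$41.78 = R$5,855,049.20.
Operating income = contribution − fixed costs = R$5,855,049.20 − R$2,346,000 = R$3,509,049.20.
After interest of R$523,250.00, pre-tax earnings = R$2,985,799.20.
DCL = total CM / (EBIT − I) = R$5,855,049.20 / R$2,985,799.20 = 1.9610.
EPS therefore changes by 1.9610 × (-15.9%) = -31.2%.

-31.2%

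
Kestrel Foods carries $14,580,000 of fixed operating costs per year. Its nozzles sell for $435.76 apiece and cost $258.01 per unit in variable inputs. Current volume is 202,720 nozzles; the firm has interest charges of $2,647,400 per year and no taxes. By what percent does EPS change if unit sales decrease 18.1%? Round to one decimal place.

-34.7%

At 202,720 units, contribution = 202,720 × $177.75 = $36,033,480.00.
Operating income = contribution − fixed costs = $36,033,480.00 − $14,580,000 = $21,453,480.00.
After interest of $2,647,400.00, pre-tax earnings = $18,806,080.00.
Degree of combined leverage = contribution ÷ (EBIT − I) = $36,033,480.00 ÷ $18,806,080.00 = 1.9161.
%ΔEPS = DCL × %ΔSales = 1.9161 × -18.1% = -34.7%.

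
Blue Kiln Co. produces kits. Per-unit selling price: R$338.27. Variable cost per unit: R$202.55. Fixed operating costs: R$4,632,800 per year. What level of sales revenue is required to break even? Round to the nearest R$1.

R$11,546,841

Contribution margin per unit = R$338.27 − R$202.55 = R$135.72, a CM ratio of R$135.72 ÷ R$338.27 = 0.4012.
Break-even sales = FC ÷ CM ratio = R$4,632,800 × R$338.27 / R$135.72 = R$11,546,841.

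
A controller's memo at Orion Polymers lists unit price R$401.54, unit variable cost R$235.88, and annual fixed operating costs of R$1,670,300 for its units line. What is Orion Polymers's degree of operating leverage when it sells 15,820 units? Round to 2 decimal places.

Contribution at this volume is 15,820 × R$165.66 = R$2,620,741.20.
EBIT = R$2,620,741.20 − R$1,670,300 = R$950,441.20.
So DOL = total CM / EBIT = R$2,620,741.20 / R$950,441.20 = 2.7574.

2.76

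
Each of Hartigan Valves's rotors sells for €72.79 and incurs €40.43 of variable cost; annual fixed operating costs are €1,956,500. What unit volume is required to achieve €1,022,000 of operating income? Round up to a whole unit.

92,043 rotors

Contribution margin per unit = €72.79 − €40.43 = €32.36.
Units = (FC + target) / CM = (€1,956,500 + €1,022,000) / €32.36 = 92,042.65, so 92,043 rotors.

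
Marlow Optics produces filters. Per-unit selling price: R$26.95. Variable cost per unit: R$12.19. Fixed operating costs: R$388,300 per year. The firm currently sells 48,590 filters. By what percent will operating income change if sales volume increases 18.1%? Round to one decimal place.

Total contribution margin = 48,590 × R$14.76 = R$717,188.40.
Operating income = contribution − fixed costs = R$717,188.40 − R$388,300 = R$328,888.40.
Degree of operating leverage = R$717,188.40 / R$328,888.40 = 2.1806.
%ΔEBIT = DOL × %ΔSales = 2.1806 × +18.1% = +39.5%.

+39.5%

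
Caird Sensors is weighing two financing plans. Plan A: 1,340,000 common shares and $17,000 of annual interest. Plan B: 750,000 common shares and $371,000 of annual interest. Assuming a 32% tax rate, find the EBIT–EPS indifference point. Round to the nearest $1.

At indifference, (EBIT − 17,000)(1 − t)/1,340,000 = (EBIT − 371,000)(1 − t)/750,000.
Cancelling (1 − t) and cross-multiplying: 750,000·(EBIT − 17,000) = 1,340,000·(EBIT − 371,000).
EBIT × (1,340,000 − 750,000) = 371,000 × 1,340,000 − 17,000 × 750,000 = 484,390,000,000, so EBIT = 484,390,000,000 ÷ 590,000 = 821,000.00.

$821,000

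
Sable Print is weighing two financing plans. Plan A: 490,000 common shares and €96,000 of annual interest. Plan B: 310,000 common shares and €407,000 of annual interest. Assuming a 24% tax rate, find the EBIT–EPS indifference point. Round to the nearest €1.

€942,611

At indifference, (EBIT − 96,000)(1 − t)/490,000 = (EBIT − 407,000)(1 − t)/310,000.
Cancelling (1 − t) and cross-multiplying: 310,000·(EBIT − 96,000) = 490,000·(EBIT − 407,000).
Solving, EBIT = (407,000·490,000 − 96,000·310,000) / (490,000 − 310,000) = 169,670,000,000 / 180,000 = 942,611.11.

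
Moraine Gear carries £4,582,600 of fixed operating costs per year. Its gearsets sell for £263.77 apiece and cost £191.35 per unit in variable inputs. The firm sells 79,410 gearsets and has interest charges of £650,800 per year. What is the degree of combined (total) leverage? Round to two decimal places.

Contribution at this volume is 79,410 × £72.42 = £5,750,872.20.
Operating income = contribution − fixed costs = £5,750,872.20 − £4,582,600 = £1,168,272.20. Interest = £650,800.00.
DOL = £5,750,872.20 ÷ £1,168,272.20 = 4.9225; DFL = £1,168,272.20 ÷ £517,472.20 = 2.2577.
DCL = DOL × DFL = 4.9225 × 2.2577 = 11.1135.

11.11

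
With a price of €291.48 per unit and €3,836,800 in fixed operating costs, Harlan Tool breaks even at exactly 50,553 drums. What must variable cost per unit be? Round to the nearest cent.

€215.58

Contribution per unit must be FC / Q = €3,836,800 / 50,553 = €75.8966.
Hence VC = price − CM = €291.48 − €75.8966 = €215.58.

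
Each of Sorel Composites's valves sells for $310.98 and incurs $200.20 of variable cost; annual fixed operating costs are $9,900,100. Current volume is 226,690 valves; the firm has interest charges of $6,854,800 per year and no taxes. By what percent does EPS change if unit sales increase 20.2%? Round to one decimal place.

At 226,690 units, contribution = 226,690 × $110.78 = $25,112,718.20.
EBIT = $25,112,718.20 − $9,900,100 = $15,212,618.20.
Interest = $6,854,800.00, so EBIT − I = $8,357,818.20.
Degree of combined leverage = contribution ÷ (EBIT − I) = $25,112,718.20 ÷ $8,357,818.20 = 3.0047.
EPS therefore changes by 3.0047 × (+20.2%) = +60.7%.

+60.7%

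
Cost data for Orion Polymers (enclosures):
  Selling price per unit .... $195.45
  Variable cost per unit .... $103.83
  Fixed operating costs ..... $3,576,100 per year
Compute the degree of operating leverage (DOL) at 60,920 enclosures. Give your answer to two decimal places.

2.78

Total contribution margin = 60,920 × $91.62 = $5,581,490.40.
Subtracting fixed costs: EBIT = $5,581,490.40 − $3,576,100 = $2,005,390.40.
So DOL = total CM / EBIT = $5,581,490.40 / $2,005,390.40 = 2.7832.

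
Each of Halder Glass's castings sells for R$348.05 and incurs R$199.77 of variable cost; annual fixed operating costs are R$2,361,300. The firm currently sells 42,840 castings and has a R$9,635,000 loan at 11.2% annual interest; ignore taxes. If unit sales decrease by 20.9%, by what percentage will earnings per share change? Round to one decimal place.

-45.6%

At 42,840 units, contribution = 42,840 × R$148.28 = R$6,352,315.20.
EBIT = R$6,352,315.20 − R$2,361,300 = R$3,991,015.20.
Interest = R$1,079,120.00, so EBIT − I = R$2,911,895.20.
Degree of combined leverage = contribution ÷ (EBIT − I) = R$6,352,315.20 ÷ R$2,911,895.20 = 2.1815.
%ΔEPS = DCL × %ΔSales = 2.1815 × -20.9% = -45.6%.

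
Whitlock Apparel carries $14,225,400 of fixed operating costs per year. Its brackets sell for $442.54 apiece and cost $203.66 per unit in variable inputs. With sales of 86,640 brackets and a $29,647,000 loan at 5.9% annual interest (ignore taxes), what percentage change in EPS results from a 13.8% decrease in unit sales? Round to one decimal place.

At 86,640 units, contribution = 86,640 × $238.88 = $20,696,563.20.
Operating income = contribution − fixed costs = $20,696,563.20 − $14,225,400 = $6,471,163.20.
Interest = $1,749,173.00, so EBIT − I = $4,721,990.20.
DCL = total CM / (EBIT − I) = $20,696,563.20 / $4,721,990.20 = 4.3830.
EPS therefore changes by 4.3830 × (-13.8%) = -60.5%.

-60.5%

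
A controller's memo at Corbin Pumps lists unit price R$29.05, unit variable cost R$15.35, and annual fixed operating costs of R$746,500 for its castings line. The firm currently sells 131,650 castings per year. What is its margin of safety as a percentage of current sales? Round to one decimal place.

58.6%

Each unit contributes R$29.05 − R$15.35 = R$13.70. Break-even units = R$746,500 ÷ R$13.70 = 54,489.05; break-even revenue = 54,489.05 × R$29.05 = R$1,582,906.93.
Current sales = 131,650 × R$29.05 = R$3,824,432.50.
Margin of safety = (R$3,824,432.50 − R$1,582,906.93) ÷ R$3,824,432.50 = 58.6%.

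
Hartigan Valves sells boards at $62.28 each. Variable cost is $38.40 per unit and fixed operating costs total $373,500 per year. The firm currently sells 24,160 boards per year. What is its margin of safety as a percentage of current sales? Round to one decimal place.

35.3%

Unit CM = price − variable cost = $62.28 − $38.40 = $23.88. Break-even units = $373,500 ÷ $23.88 = 15,640.70; break-even revenue = 15,640.70 × $62.28 = $974,103.02.
Actual sales revenue = 24,160 × $62.28 = $1,504,684.80.
Margin of safety = ($1,504,684.80 − $974,103.02) ÷ $1,504,684.80 = 35.3%.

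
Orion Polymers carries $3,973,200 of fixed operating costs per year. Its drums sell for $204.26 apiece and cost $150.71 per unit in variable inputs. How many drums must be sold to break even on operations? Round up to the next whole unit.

74,197 drums

Each unit contributes $204.26 − $150.71 = $53.55.
Break-even Q = $3,973,200 / $53.55 = 74,196.08 → 74,197 drums.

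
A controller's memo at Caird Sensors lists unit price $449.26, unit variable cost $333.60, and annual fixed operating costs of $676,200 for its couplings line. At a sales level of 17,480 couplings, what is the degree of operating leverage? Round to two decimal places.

Total contribution margin = 17,480 × $115.66 = $2,021,736.80.
Subtracting fixed costs: EBIT = $2,021,736.80 − $676,200 = $1,345,536.80.
DOL = contribution ÷ EBIT = $2,021,736.80 ÷ $1,345,536.80 = 1.5026.

1.50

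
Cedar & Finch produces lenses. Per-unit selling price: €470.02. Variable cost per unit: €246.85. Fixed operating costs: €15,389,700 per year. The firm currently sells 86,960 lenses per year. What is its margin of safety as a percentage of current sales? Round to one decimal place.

Contribution margin per unit = €470.02 − €246.85 = €223.17. Break-even units = €15,389,700 ÷ €223.17 = 68,959.54; break-even revenue = 68,959.54 × €470.02 = €32,412,361.85.
Current sales = 86,960 × €470.02 = €40,872,939.20.
Margin of safety = (€40,872,939.20 − €32,412,361.85) ÷ €40,872,939.20 = 20.7%.

20.7%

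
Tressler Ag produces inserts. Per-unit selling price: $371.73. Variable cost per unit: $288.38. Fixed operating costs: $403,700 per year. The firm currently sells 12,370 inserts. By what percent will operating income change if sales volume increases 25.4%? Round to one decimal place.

+41.7%

Contribution at this volume is 12,370 × $83.35 = $1,031,039.50.
EBIT = $1,031,039.50 − $403,700 = $627,339.50.
So DOL = total CM / EBIT = $1,031,039.50 / $627,339.50 = 1.6435.
%ΔEBIT = DOL × %ΔSales = 1.6435 × +25.4% = +41.7%.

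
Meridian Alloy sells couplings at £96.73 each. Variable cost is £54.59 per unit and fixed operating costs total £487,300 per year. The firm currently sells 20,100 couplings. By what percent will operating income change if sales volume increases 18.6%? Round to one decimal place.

Contribution at this volume is 20,100 × £42.14 = £847,014.00.
Subtracting fixed costs: EBIT = £847,014.00 − £487,300 = £359,714.00.
DOL = contribution ÷ EBIT = £847,014.00 ÷ £359,714.00 = 2.3547.
Operating income changes by 2.3547 × +18.6% = +43.8%.

+43.8%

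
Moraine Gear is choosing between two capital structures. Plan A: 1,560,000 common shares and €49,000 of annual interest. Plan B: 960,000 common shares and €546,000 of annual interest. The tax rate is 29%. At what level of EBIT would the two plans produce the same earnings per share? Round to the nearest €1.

€1,341,200

At indifference, (EBIT − 49,000)(1 − t)/1,560,000 = (EBIT − 546,000)(1 − t)/960,000.
The (1 − t) factor cancels: (EBIT − 49,000) × 960,000 = (EBIT − 546,000) × 1,560,000.
Solving, EBIT = (546,000·1,560,000 − 49,000·960,000) / (1,560,000 − 960,000) = 804,720,000,000 / 600,000 = 1,341,200.00.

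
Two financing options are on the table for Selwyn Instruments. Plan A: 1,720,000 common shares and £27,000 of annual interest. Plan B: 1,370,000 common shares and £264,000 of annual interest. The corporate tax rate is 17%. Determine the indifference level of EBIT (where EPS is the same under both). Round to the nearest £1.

£1,191,686

Set EPS_A = EPS_B: (EBIT − £27,000)(1 − 0.17) ÷ 1,720,000 = (EBIT − £264,000)(1 − 0.17) ÷ 1,370,000.
The (1 − t) factor cancels: (EBIT − 27,000) × 1,370,000 = (EBIT − 264,000) × 1,720,000.
Solving, EBIT = (264,000·1,720,000 − 27,000·1,370,000) / (1,720,000 − 1,370,000) = 417,090,000,000 / 350,000 = 1,191,685.71.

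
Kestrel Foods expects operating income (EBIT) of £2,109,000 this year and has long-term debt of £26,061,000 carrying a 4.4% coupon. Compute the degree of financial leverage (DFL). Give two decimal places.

2.19

Annual interest charges come to £1,146,684.00.
DFL = EBIT ÷ (EBIT − I) = £2,109,000 ÷ (£2,109,000 − £1,146,684.00) = £2,109,000 ÷ £962,316.00 = 2.1916.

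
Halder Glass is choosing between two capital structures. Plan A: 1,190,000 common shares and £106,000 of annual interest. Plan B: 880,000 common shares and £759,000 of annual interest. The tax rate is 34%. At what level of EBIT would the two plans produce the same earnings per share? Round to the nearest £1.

£2,612,677

At indifference, (EBIT − 106,000)(1 − t)/1,190,000 = (EBIT − 759,000)(1 − t)/880,000.
Cancelling (1 − t) and cross-multiplying: 880,000·(EBIT − 106,000) = 1,190,000·(EBIT − 759,000).
EBIT × (1,190,000 − 880,000) = 759,000 × 1,190,000 − 106,000 × 880,000 = 809,930,000,000, so EBIT = 809,930,000,000 ÷ 310,000 = 2,612,677.42.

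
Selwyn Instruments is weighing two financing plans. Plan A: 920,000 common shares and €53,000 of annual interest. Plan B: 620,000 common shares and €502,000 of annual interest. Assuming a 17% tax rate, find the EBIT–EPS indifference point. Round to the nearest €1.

At indifference, (EBIT − 53,000)(1 − t)/920,000 = (EBIT − 502,000)(1 − t)/620,000.
The (1 − t) factor cancels: (EBIT − 53,000) × 620,000 = (EBIT − 502,000) × 920,000.
Solving, EBIT = (502,000·920,000 − 53,000·620,000) / (920,000 − 620,000) = 428,980,000,000 / 300,000 = 1,429,933.33.

€1,429,933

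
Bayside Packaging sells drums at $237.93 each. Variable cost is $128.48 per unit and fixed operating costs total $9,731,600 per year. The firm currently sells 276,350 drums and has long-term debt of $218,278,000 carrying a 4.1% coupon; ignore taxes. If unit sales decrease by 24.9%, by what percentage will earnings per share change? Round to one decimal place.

At 276,350 units, contribution = 276,350 × $109.45 = $30,246,507.50.
Subtracting fixed costs: EBIT = $30,246,507.50 − $9,731,600 = $20,514,907.50.
After interest of $8,949,398.00, pre-tax earnings = $11,565,509.50.
DCL = total CM / (EBIT − I) = $30,246,507.50 / $11,565,509.50 = 2.6152.
EPS therefore changes by 2.6152 × (-24.9%) = -65.1%.

-65.1%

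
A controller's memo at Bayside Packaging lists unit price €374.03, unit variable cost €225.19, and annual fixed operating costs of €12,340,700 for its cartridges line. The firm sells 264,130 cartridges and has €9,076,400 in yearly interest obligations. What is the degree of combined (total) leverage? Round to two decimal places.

At 264,130 units, contribution = 264,130 × €148.84 = €39,313,109.20.
Operating income = contribution − fixed costs = €39,313,109.20 − €12,340,700 = €26,972,409.20. Interest = €9,076,400.00, so EBIT − I = €17,896,009.20.
Degree of total leverage = total CM / (EBIT − interest) = €39,313,109.20 / €17,896,009.20 = 2.1968.

2.20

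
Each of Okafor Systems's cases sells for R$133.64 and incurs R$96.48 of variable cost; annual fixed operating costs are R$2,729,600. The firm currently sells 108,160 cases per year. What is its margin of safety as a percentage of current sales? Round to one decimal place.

32.1%

Contribution margin per unit = R$133.64 − R$96.48 = R$37.16. Break-even units = R$2,729,600 ÷ R$37.16 = 73,455.33; break-even revenue = 73,455.33 × R$133.64 = R$9,816,570.08.
Actual sales revenue = 108,160 × R$133.64 = R$14,454,502.40.
Margin of safety = (R$14,454,502.40 − R$9,816,570.08) ÷ R$14,454,502.40 = 32.1%.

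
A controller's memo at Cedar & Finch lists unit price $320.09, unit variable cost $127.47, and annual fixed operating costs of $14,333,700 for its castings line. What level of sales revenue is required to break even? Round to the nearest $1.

$23,819,302

Contribution margin per unit = $320.09 − $127.47 = $192.62, a CM ratio of $192.62 ÷ $320.09 = 0.6018.
Break-even revenue = fixed costs × price ÷ CM = $14,333,700 × $320.09 ÷ $192.62 = $23,819,302.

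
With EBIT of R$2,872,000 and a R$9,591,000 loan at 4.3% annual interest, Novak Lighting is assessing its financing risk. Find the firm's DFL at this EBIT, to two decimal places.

Annual interest charges come to R$412,413.00.
Degree of financial leverage = EBIT / (EBIT − interest) = R$2,872,000 / R$2,459,587.00 = 1.1677.

1.17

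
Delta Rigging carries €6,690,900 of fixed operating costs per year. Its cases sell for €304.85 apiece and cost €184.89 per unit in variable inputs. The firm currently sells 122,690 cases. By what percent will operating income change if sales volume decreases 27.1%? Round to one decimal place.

-49.7%

Total contribution margin = 122,690 × €119.96 = €14,717,892.40.
Subtracting fixed costs: EBIT = €14,717,892.40 − €6,690,900 = €8,026,992.40.
So DOL = total CM / EBIT = €14,717,892.40 / €8,026,992.40 = 1.8336.
Operating income changes by 1.8336 × -27.1% = -49.7%.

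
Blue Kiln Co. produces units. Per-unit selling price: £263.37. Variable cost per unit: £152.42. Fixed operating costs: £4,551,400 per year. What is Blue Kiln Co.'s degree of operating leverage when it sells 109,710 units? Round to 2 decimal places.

At 109,710 units, contribution = 109,710 × £110.95 = £12,172,324.50.
Operating income = contribution − fixed costs = £12,172,324.50 − £4,551,400 = £7,620,924.50.
Degree of operating leverage = £12,172,324.50 / £7,620,924.50 = 1.5972.

1.60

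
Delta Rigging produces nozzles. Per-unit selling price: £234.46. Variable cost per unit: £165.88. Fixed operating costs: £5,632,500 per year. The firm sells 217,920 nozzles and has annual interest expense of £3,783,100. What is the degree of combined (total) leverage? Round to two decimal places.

2.70

Contribution at this volume is 217,920 × £68.58 = £14,944,953.60.
EBIT = £14,944,953.60 − £5,632,500 = £9,312,453.60. Interest = £3,783,100.00, so EBIT − I = £5,529,353.60.
Degree of total leverage = total CM / (EBIT − interest) = £14,944,953.60 / £5,529,353.60 = 2.7028.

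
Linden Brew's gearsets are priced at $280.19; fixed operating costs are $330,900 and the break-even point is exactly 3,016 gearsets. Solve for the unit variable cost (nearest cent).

$170.48

Contribution per unit must be FC / Q = $330,900 / 3,016 = $109.7149.
Variable cost per unit = $280.19 − $109.7149 = $170.48.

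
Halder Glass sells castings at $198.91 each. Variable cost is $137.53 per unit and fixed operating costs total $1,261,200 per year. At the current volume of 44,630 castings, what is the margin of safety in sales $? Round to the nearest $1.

Unit CM = price − variable cost = $198.91 − $137.53 = $61.38. Break-even units = $1,261,200 ÷ $61.38 = 20,547.41; break-even revenue = 20,547.41 × $198.91 = $4,087,085.24.
Actual sales revenue = 44,630 × $198.91 = $8,877,353.30.
Margin of safety = $8,877,353.30 − $4,087,085.24 = $4,790,268.

$4,790,268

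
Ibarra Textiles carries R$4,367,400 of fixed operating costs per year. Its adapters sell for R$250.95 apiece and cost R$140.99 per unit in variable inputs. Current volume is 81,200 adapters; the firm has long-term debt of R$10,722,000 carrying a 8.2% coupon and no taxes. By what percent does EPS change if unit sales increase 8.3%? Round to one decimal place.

Contribution at this volume is 81,200 × R$109.96 = R$8,928,752.00.
Operating income = contribution − fixed costs = R$8,928,752.00 − R$4,367,400 = R$4,561,352.00.
After interest of R$879,204.00, pre-tax earnings = R$3,682,148.00.
Degree of combined leverage = contribution ÷ (EBIT − I) = R$8,928,752.00 ÷ R$3,682,148.00 = 2.4249.
%ΔEPS = DCL × %ΔSales = 2.4249 × +8.3% = +20.1%.

+20.1%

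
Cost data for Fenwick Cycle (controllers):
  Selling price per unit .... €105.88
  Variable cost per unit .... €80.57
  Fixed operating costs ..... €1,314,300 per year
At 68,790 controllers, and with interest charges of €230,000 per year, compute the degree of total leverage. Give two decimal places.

8.85

At 68,790 units, contribution = 68,790 × €25.31 = €1,741,074.90.
EBIT = €1,741,074.90 − €1,314,300 = €426,774.90. Interest = €230,000.00, so EBIT − I = €196,774.90.
DCL = contribution ÷ (EBIT − I) = €1,741,074.90 ÷ €196,774.90 = 8.8481.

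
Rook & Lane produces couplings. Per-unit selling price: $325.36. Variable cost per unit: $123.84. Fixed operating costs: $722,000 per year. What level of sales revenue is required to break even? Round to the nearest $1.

Contribution margin per unit = $325.36 − $123.84 = $201.52, a CM ratio of $201.52 ÷ $325.36 = 0.6194.
Break-even sales = FC ÷ CM ratio = $722,000 × $325.36 / $201.52 = $1,165,690.

$1,165,690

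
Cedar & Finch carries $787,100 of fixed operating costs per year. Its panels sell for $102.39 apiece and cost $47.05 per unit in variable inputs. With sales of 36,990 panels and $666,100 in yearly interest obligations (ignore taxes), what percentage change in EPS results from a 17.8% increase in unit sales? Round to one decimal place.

Contribution at this volume is 36,990 × $55.34 = $2,047,026.60.
Operating income = contribution − fixed costs = $2,047,026.60 − $787,100 = $1,259,926.60.
After interest of $666,100.00, pre-tax earnings = $593,826.60.
Degree of combined leverage = contribution ÷ (EBIT − I) = $2,047,026.60 ÷ $593,826.60 = 3.4472.
EPS therefore changes by 3.4472 × (+17.8%) = +61.4%.

+61.4%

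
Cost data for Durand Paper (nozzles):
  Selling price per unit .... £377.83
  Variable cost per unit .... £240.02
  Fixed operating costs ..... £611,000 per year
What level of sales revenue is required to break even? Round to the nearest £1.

£1,675,162

CM per unit = £377.83 − £240.02 = £137.81; CM ratio = £137.81 / £377.83 = 0.3647.
Break-even revenue = fixed costs × price ÷ CM = £611,000 × £377.83 ÷ £137.81 = £1,675,162.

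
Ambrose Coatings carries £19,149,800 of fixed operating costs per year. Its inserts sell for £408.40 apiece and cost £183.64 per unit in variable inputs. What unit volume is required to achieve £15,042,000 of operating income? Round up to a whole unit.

152,126 inserts

Each unit contributes £408.40 − £183.64 = £224.76.
Units = (FC + target) / CM = (£19,149,800 + £15,042,000) / £224.76 = 152,125.82, so 152,126 inserts.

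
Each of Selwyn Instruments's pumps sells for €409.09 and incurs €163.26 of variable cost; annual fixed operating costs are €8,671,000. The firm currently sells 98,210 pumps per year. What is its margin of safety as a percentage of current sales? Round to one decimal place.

64.1%

Contribution margin per unit = €409.09 − €163.26 = €245.83. Break-even units = €8,671,000 ÷ €245.83 = 35,272.34; break-even revenue = 35,272.34 × €409.09 = €14,429,562.67.
Actual sales revenue = 98,210 × €409.09 = €40,176,728.90.
Margin of safety = (€40,176,728.90 − €14,429,562.67) ÷ €40,176,728.90 = 64.1%.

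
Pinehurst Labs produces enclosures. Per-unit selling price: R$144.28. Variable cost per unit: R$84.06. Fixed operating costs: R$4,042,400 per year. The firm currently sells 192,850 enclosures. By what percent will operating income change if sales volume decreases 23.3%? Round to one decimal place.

Contribution at this volume is 192,850 × R$60.22 = R$11,613,427.00.
EBIT = R$11,613,427.00 − R$4,042,400 = R$7,571,027.00.
So DOL = total CM / EBIT = R$11,613,427.00 / R$7,571,027.00 = 1.5339.
So EBIT moves 1.5339 × (-23.3%) = -35.7%.

-35.7%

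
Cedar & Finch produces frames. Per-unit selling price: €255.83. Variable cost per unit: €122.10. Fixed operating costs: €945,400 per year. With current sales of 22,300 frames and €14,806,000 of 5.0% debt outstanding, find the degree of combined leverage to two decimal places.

Total contribution margin = 22,300 × €133.73 = €2,982,179.00.
EBIT = €2,982,179.00 − €945,400 = €2,036,779.00. Interest = €740,300.00.
DOL = €2,982,179.00 ÷ €2,036,779.00 = 1.4642; DFL = €2,036,779.00 ÷ €1,296,479.00 = 1.5710.
Combined leverage = 1.4642 × 1.5710 = 2.3003.

2.30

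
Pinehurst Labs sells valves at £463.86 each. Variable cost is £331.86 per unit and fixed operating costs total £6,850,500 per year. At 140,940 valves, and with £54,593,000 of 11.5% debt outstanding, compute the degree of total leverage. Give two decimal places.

Contribution at this volume is 140,940 × £132.00 = £18,604,080.00.
Operating income = contribution − fixed costs = £18,604,080.00 − £6,850,500 = £11,753,580.00. Interest = £6,278,195.00.
DOL = £18,604,080.00 ÷ £11,753,580.00 = 1.5828; DFL = £11,753,580.00 ÷ £5,475,385.00 = 2.1466.
Combined leverage = 1.5828 × 2.1466 = 3.3976.

3.40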